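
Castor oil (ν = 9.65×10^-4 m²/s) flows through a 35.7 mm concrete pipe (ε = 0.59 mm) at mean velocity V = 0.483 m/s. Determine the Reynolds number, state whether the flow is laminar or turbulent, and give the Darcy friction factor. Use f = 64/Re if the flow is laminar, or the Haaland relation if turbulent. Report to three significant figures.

Re ≈ 17.9; laminar; f = 64/Re ≈ 3.58

Re = VD/ν = 0.4830·0.0357/9.65×10^-4 = 17.9
Re < 2300 → laminar → f = 64/Re = 3.582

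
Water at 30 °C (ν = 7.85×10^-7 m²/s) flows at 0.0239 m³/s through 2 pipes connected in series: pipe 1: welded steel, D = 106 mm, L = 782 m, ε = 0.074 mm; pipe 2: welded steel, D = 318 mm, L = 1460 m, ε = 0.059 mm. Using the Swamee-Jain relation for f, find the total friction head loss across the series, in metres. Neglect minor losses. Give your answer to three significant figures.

Pipe 1: V = 2.708 m/s, Re = 3.66×10^5, ε/D = 6.98×10^-4, f = 0.01918, h_1 = f(L/D)V²/2g = 52.89 m
Pipe 2: V = 0.3009 m/s, Re = 1.22×10^5, ε/D = 1.86×10^-4, f = 0.01831, h_2 = f(L/D)V²/2g = 0.3881 m
Series → Q common, losses add: H = Σh = 53.28 m

H ≈ 53.3 m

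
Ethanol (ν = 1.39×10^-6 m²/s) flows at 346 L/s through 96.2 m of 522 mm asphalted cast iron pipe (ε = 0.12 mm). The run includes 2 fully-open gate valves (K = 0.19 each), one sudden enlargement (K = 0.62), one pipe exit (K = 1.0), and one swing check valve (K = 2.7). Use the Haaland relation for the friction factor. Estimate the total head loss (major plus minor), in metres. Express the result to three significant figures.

H_L ≈ 1.00 m

V = 4Q/(πD²) = 1.617 m/s; V²/2g = 0.1332 m
Re = 6.07×10^5, ε/D = 2.30×10^-4 → f = 0.01535 (Haaland)
Major: h_f = f(L/D)·V²/2g = 0.01535·184.3·0.1332 = 0.3768 m
Minor: ΣK = 4.70; h_m = ΣK·V²/2g = 0.6262 m
Total H_L = 0.3768 + 0.6262 = 1.003 m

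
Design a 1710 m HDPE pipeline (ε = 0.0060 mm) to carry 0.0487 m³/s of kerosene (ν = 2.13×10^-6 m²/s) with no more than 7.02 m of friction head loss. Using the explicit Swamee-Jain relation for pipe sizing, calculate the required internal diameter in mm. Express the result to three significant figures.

D ≈ 245 mm

Swamee-Jain (Type III): D = 0.66·[ε^1.25·(LQ²/(gh_f))^4.75 + ν·Q^9.4·(L/(gh_f))^5.2]^0.04
LQ²/(gh_f) = 0.05889; L/(gh_f) = 24.83
Term 1 = ε^1.25·(…)^4.75 = 4.27×10^-13; Term 2 = ν·Q^9.4·(…)^5.2 = 1.76×10^-11
D = 0.66·(4.27×10^-13 + 1.76×10^-11)^0.04 = 0.2453 m = 245 mm
Check: V = 1.03 m/s, Re = 1.19×10^5, f = 0.01741, h_f = 6.56 m ≈ 7.02 m ✓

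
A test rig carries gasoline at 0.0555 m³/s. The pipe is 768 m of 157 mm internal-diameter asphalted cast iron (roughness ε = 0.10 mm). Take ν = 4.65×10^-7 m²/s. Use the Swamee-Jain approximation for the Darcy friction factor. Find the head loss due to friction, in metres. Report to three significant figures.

V = 4Q/(πD²) = 4·0.0555/(π·0.157²) = 2.867 m/s
Re = VD/ν = 2.867·0.157/4.65×10^-7 = 9.68×10^5 → turbulent
ε/D = 0.10/157 = 6.37×10^-4
Swamee-Jain: f = 0.01818
h_f = f(L/D)V²/(2g) = 0.01818·(768/0.157)·2.867²/(2·9.81) = 37.25 m

h_f ≈ 37.2 m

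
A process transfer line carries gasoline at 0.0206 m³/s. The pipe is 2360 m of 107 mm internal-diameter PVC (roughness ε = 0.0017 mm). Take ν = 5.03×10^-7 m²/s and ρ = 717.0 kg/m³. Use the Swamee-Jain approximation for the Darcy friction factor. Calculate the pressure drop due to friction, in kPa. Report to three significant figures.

Δp ≈ 556 kPa

V = 4Q/(πD²) = 4·0.0206/(π·0.107²) = 2.291 m/s
Re = VD/ν = 2.291·0.107/5.03×10^-7 = 4.87×10^5 → turbulent
ε/D = 0.0017/107 = 1.59×10^-5
Swamee-Jain: f = 0.01340
h_f = f(L/D)V²/(2g) = 0.01340·(2360/0.107)·2.291²/(2·9.81) = 79.06 m
Δp = ρg·h_f = 717.0·9.81·79.06 = 556.1 kPa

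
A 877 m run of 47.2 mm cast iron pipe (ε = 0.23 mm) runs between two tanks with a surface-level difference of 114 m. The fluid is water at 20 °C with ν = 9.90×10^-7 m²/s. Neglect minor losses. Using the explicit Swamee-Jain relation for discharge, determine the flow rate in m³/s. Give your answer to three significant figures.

Swamee-Jain (Type II): Q = -0.965·√(gD⁵h_f/L)·ln[ε/(3.7D) + √(3.17ν²L/(gD³h_f))]
√(gD⁵h_f/L) = √(9.81·0.0472⁵·114/877) = 5.466×10^-4
ε/(3.7D) = 0.00132; √(3.17ν²L/(gD³h_f)) = 1.52×10^-4
Q = -0.965·5.466×10^-4·ln(0.001469) = 0.003440 m³/s
Check: V = 1.97 m/s, Re = 9.37×10^4, f = 0.03141, h_f = 115 m ≈ 114 m ✓

Q ≈ 0.00344 m³/s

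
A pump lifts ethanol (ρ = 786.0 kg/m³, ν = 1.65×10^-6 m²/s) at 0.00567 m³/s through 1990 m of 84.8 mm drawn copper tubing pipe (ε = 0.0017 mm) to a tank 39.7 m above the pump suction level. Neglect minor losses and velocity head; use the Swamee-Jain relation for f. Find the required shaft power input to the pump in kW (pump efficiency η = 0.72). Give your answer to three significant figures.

V = 4Q/(πD²) = 1.004 m/s; Re = 5.16×10^4; ε/D = 2.00×10^-5; f = 0.02070
h_f = f(L/D)V²/2g = 24.95 m
Total head H = z + h_f = 39.7 + 24.95 = 64.65 m
P_hyd = ρgQH = 786.0·9.81·0.00567·64.65 = 2.827 kW
P_shaft = P_hyd/η = 2.827/0.72 = 3.926 kW

P_shaft ≈ 3.93 kW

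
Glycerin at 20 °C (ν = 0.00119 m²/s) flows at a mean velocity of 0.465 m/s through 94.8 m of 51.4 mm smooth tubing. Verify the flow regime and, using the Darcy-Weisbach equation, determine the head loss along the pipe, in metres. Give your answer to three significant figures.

Re = VD/ν = 0.465·0.05140/0.00119 = 20.1 → laminar (Re < 2300)
f = 64/Re = 3.186
h_f = f(L/D)V²/(2g) = 3.186·(94.8/0.05140)·0.465²/(2·9.81) = 64.77 m

h_f ≈ 64.8 m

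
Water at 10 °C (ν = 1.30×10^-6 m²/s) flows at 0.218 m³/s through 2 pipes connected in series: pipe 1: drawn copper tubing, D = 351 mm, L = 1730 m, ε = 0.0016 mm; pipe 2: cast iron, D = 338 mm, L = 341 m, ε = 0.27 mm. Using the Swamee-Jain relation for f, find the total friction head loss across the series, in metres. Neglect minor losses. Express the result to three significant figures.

H ≈ 22.1 m

Pipe 1: V = 2.253 m/s, Re = 6.08×10^5, ε/D = 4.56×10^-6, f = 0.01273, h_1 = f(L/D)V²/2g = 16.23 m
Pipe 2: V = 2.430 m/s, Re = 6.32×10^5, ε/D = 7.99×10^-4, f = 0.01928, h_2 = f(L/D)V²/2g = 5.851 m
Series → Q common, losses add: H = Σh = 22.08 m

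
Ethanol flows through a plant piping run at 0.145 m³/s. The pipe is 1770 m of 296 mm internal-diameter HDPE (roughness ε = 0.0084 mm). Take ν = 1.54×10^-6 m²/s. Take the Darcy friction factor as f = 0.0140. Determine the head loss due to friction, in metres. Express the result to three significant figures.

V = 4Q/(πD²) = 4·0.145/(π·0.296²) = 2.107 m/s
h_f = f(L/D)V²/(2g) = 0.01400·(1770/0.296)·2.107²/(2·9.81) = 18.95 m

h_f ≈ 18.9 m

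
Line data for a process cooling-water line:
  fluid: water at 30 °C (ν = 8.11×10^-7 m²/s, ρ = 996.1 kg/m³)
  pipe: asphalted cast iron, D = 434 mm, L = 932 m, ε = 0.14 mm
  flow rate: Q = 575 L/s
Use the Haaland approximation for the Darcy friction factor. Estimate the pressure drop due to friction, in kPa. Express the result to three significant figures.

V = 4Q/(πD²) = 4·0.575/(π·0.434²) = 3.887 m/s
Re = VD/ν = 3.887·0.434/8.11×10^-7 = 2.08×10^6 → turbulent
ε/D = 0.14/434 = 3.23×10^-4
Haaland: f = 0.01550
h_f = f(L/D)V²/(2g) = 0.01550·(932/0.434)·3.887²/(2·9.81) = 25.63 m
Δp = ρg·h_f = 996.1·9.81·25.63 = 250.5 kPa

Δp ≈ 250 kPa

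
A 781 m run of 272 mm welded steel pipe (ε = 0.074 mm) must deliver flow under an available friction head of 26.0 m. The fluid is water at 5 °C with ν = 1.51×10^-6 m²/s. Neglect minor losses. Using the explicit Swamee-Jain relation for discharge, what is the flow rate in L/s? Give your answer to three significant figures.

Swamee-Jain (Type II): Q = -0.965·√(gD⁵h_f/L)·ln[ε/(3.7D) + √(3.17ν²L/(gD³h_f))]
√(gD⁵h_f/L) = √(9.81·0.272⁵·26.0/781) = 0.02205
ε/(3.7D) = 7.35×10^-5; √(3.17ν²L/(gD³h_f)) = 3.32×10^-5
Q = -0.965·0.02205·ln(1.067×10^-4) = 0.1946 m³/s
Check: V = 3.35 m/s, Re = 6.03×10^5, f = 0.01594, h_f = 26.2 m ≈ 26.0 m ✓

Q ≈ 195 L/s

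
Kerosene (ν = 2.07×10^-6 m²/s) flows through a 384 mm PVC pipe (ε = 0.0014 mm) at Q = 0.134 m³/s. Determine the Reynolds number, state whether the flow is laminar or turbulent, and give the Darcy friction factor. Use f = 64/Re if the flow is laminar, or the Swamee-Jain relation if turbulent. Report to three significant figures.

Re ≈ 2.15×10^5; turbulent; f ≈ 0.0154

V = 4Q/(πD²) = 1.157 m/s
Re = VD/ν = 1.157·0.384/2.07×10^-6 = 2.15×10^5
Re > 4000 → turbulent; ε/D = 3.65×10^-6
Swamee-Jain: f = 0.01536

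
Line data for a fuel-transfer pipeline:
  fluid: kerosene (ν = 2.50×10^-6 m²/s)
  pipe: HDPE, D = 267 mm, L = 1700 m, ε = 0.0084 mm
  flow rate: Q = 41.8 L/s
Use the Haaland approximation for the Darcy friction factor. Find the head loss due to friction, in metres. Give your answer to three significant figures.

V = 4Q/(πD²) = 4·0.0418/(π·0.267²) = 0.7466 m/s
Re = VD/ν = 0.7466·0.267/2.50×10^-6 = 7.97×10^4 → turbulent
ε/D = 0.0084/267 = 3.15×10^-5
Haaland: f = 0.01881
h_f = f(L/D)V²/(2g) = 0.01881·(1700/0.267)·0.7466²/(2·9.81) = 3.401 m

h_f ≈ 3.40 m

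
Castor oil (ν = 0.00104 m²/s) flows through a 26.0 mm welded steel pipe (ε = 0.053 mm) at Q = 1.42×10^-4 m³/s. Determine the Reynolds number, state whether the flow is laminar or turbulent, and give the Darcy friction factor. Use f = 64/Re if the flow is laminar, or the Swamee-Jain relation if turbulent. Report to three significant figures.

V = 4Q/(πD²) = 0.2675 m/s
Re = VD/ν = 0.2675·0.0260/0.00104 = 6.69
Re < 2300 → laminar → f = 64/Re = 9.572

Re ≈ 6.69; laminar; f = 64/Re ≈ 9.57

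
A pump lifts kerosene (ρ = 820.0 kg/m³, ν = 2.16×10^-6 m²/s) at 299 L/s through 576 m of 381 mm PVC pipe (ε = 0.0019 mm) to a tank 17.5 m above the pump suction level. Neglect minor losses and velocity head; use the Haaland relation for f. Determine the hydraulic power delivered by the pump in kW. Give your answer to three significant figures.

P_hyd ≈ 59.0 kW

V = 4Q/(πD²) = 2.623 m/s; Re = 4.63×10^5; ε/D = 4.99×10^-6; f = 0.01330
h_f = f(L/D)V²/2g = 7.048 m
Total head H = z + h_f = 17.5 + 7.048 = 24.55 m
P_hyd = ρgQH = 820.0·9.81·0.299·24.55 = 59.04 kW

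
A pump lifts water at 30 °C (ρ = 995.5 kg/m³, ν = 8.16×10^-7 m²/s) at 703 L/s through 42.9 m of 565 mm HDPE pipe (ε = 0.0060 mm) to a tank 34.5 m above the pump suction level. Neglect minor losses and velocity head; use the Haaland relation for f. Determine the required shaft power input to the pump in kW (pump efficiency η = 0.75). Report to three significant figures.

P_shaft ≈ 319 kW

V = 4Q/(πD²) = 2.804 m/s; Re = 1.94×10^6; ε/D = 1.06×10^-5; f = 0.01070
h_f = f(L/D)V²/2g = 0.3256 m
Total head H = z + h_f = 34.5 + 0.3256 = 34.83 m
P_hyd = ρgQH = 995.5·9.81·0.703·34.83 = 239.1 kW
P_shaft = P_hyd/η = 239.1/0.75 = 318.8 kW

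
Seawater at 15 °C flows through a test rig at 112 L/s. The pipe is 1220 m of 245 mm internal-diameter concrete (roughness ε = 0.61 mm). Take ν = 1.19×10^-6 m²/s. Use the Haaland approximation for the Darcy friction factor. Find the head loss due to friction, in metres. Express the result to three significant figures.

h_f ≈ 36.1 m

V = 4Q/(πD²) = 4·0.112/(π·0.245²) = 2.376 m/s
Re = VD/ν = 2.376·0.245/1.19×10^-6 = 4.89×10^5 → turbulent
ε/D = 0.61/245 = 0.00249
Haaland: f = 0.02518
h_f = f(L/D)V²/(2g) = 0.02518·(1220/0.245)·2.376²/(2·9.81) = 36.07 m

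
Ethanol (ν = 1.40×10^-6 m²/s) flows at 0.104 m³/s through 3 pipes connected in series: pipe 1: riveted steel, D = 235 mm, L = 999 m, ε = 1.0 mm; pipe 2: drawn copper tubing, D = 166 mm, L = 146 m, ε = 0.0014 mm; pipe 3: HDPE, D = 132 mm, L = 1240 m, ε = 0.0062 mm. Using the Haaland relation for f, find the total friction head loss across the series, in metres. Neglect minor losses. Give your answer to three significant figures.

H ≈ 409 m

Pipe 1: V = 2.398 m/s, Re = 4.02×10^5, ε/D = 0.00426, f = 0.02924, h_1 = f(L/D)V²/2g = 36.42 m
Pipe 2: V = 4.805 m/s, Re = 5.70×10^5, ε/D = 8.43×10^-6, f = 0.01287, h_2 = f(L/D)V²/2g = 13.32 m
Pipe 3: V = 7.600 m/s, Re = 7.17×10^5, ε/D = 4.70×10^-5, f = 0.01298, h_3 = f(L/D)V²/2g = 359.0 m
Series → Q common, losses add: H = Σh = 408.7 m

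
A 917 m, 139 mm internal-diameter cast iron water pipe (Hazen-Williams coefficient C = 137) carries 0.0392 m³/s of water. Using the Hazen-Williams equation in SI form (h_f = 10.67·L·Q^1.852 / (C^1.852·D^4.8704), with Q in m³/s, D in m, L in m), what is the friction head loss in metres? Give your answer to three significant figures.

h_f = 10.67·917·0.0392^1.852 / (137^1.852·0.139^4.8704) = 39.99 m

h_f ≈ 40.0 m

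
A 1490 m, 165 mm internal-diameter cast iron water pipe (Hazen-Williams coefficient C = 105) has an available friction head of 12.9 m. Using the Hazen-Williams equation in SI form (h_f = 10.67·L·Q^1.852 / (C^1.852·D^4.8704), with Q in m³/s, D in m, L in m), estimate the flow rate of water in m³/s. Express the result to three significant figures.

Rearranging: Q = [h_f·C^1.852·D^4.8704 / (10.67·L)]^(1/1.852)
Q = [12.9·105^1.852·0.165^4.8704 / (10.67·1490)]^0.540 = 0.01970 m³/s

Q ≈ 0.0197 m³/s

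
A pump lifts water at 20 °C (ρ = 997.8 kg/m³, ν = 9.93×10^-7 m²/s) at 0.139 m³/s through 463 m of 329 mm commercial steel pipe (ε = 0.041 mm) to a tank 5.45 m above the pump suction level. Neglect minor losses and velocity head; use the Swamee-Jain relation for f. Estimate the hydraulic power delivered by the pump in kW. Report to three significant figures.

P_hyd ≈ 11.2 kW

V = 4Q/(πD²) = 1.635 m/s; Re = 5.42×10^5; ε/D = 1.25×10^-4; f = 0.01462
h_f = f(L/D)V²/2g = 2.804 m
Total head H = z + h_f = 5.45 + 2.804 = 8.254 m
P_hyd = ρgQH = 997.8·9.81·0.139·8.254 = 11.23 kW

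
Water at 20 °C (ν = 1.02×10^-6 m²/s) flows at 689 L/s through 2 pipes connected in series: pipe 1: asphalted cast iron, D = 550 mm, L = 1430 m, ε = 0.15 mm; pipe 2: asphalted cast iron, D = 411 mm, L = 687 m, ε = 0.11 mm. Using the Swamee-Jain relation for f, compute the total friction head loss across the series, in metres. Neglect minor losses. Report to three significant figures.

H ≈ 51.6 m

Pipe 1: V = 2.900 m/s, Re = 1.56×10^6, ε/D = 2.73×10^-4, f = 0.01524, h_1 = f(L/D)V²/2g = 16.98 m
Pipe 2: V = 5.193 m/s, Re = 2.09×10^6, ε/D = 2.68×10^-4, f = 0.01505, h_2 = f(L/D)V²/2g = 34.59 m
Series → Q common, losses add: H = Σh = 51.57 m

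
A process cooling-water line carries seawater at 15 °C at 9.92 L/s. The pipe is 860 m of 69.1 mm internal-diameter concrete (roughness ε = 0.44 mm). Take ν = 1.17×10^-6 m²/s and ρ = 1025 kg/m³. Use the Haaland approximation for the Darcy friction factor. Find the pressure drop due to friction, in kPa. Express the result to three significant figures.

V = 4Q/(πD²) = 4·0.00992/(π·0.0691²) = 2.645 m/s
Re = VD/ν = 2.645·0.0691/1.17×10^-6 = 1.56×10^5 → turbulent
ε/D = 0.44/69.1 = 0.00637
Haaland: f = 0.03326
h_f = f(L/D)V²/(2g) = 0.03326·(860/0.0691)·2.645²/(2·9.81) = 147.6 m
Δp = ρg·h_f = 1025·9.81·147.6 = 1484 kPa

Δp ≈ 1480 kPa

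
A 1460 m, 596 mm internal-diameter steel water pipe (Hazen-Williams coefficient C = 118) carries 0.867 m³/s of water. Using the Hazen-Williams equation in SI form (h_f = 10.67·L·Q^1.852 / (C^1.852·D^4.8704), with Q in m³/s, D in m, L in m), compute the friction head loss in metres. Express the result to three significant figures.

h_f ≈ 21.6 m

h_f = 10.67·1460·0.867^1.852 / (118^1.852·0.596^4.8704) = 21.64 m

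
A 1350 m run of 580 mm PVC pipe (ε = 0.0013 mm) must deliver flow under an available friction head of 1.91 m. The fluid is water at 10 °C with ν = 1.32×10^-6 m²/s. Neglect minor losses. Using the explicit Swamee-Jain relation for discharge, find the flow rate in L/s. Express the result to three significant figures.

Q ≈ 291 L/s

Swamee-Jain (Type II): Q = -0.965·√(gD⁵h_f/L)·ln[ε/(3.7D) + √(3.17ν²L/(gD³h_f))]
√(gD⁵h_f/L) = √(9.81·0.580⁵·1.91/1350) = 0.03018
ε/(3.7D) = 6.06×10^-7; √(3.17ν²L/(gD³h_f)) = 4.52×10^-5
Q = -0.965·0.03018·ln(4.577×10^-5) = 0.2910 m³/s
Check: V = 1.10 m/s, Re = 4.84×10^5, f = 0.01320, h_f = 1.90 m ≈ 1.91 m ✓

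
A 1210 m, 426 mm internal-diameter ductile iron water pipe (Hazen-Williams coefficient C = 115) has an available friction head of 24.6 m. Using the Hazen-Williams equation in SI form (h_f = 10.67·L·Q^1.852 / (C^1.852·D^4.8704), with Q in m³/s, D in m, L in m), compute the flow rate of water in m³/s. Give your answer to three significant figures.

Q ≈ 0.414 m³/s

Rearranging: Q = [h_f·C^1.852·D^4.8704 / (10.67·L)]^(1/1.852)
Q = [24.6·115^1.852·0.426^4.8704 / (10.67·1210)]^0.540 = 0.4144 m³/s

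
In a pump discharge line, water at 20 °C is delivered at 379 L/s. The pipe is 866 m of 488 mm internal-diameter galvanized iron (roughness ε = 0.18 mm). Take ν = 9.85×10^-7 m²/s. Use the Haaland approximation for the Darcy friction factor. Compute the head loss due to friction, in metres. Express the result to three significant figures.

V = 4Q/(πD²) = 4·0.379/(π·0.488²) = 2.026 m/s
Re = VD/ν = 2.026·0.488/9.85×10^-7 = 1.00×10^6 → turbulent
ε/D = 0.18/488 = 3.69×10^-4
Haaland: f = 0.01619
h_f = f(L/D)V²/(2g) = 0.01619·(866/0.488)·2.026²/(2·9.81) = 6.013 m

h_f ≈ 6.01 m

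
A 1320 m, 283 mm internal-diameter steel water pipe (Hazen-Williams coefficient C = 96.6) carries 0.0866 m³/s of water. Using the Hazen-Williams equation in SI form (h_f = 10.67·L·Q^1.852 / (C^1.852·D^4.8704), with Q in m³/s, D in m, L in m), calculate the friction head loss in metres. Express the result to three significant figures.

h_f = 10.67·1320·0.0866^1.852 / (96.6^1.852·0.283^4.8704) = 14.96 m

h_f ≈ 15.0 m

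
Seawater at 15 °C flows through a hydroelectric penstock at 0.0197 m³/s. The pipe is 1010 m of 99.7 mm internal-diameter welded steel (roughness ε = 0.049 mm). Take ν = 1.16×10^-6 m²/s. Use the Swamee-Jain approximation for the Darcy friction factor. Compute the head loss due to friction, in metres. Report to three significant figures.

h_f ≈ 61.7 m

V = 4Q/(πD²) = 4·0.0197/(π·0.0997²) = 2.523 m/s
Re = VD/ν = 2.523·0.0997/1.16×10^-6 = 2.17×10^5 → turbulent
ε/D = 0.049/99.7 = 4.91×10^-4
Swamee-Jain: f = 0.01875
h_f = f(L/D)V²/(2g) = 0.01875·(1010/0.0997)·2.523²/(2·9.81) = 61.66 m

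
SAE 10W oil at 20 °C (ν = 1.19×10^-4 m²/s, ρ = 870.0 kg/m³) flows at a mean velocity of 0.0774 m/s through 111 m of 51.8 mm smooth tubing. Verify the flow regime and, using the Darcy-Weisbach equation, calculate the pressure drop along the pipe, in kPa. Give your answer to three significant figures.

Re = VD/ν = 0.0774·0.05180/1.19×10^-4 = 33.7 → laminar (Re < 2300)
f = 64/Re = 1.900
h_f = f(L/D)V²/(2g) = 1.900·(111/0.05180)·0.0774²/(2·9.81) = 1.243 m
Δp = ρg·h_f = 870.0·9.81·1.243 = 10.61 kPa

Δp ≈ 10.6 kPa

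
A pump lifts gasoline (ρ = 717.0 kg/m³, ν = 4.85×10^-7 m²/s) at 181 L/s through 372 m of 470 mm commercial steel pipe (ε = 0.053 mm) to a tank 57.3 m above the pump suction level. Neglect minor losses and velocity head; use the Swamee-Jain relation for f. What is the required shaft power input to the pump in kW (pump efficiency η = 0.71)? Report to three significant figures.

V = 4Q/(πD²) = 1.043 m/s; Re = 1.01×10^6; ε/D = 1.13×10^-4; f = 0.01368
h_f = f(L/D)V²/2g = 0.6007 m
Total head H = z + h_f = 57.3 + 0.6007 = 57.90 m
P_hyd = ρgQH = 717.0·9.81·0.181·57.90 = 73.71 kW
P_shaft = P_hyd/η = 73.71/0.71 = 103.8 kW

P_shaft ≈ 104 kW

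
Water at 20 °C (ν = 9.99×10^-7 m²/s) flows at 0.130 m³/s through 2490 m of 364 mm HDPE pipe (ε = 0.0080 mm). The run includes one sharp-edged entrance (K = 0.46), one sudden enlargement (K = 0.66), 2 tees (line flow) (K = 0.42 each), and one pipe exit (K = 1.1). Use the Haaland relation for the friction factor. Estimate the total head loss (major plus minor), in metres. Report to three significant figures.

H_L ≈ 7.61 m

V = 4Q/(πD²) = 1.249 m/s; V²/2g = 0.07954 m
Re = 4.55×10^5, ε/D = 2.20×10^-5 → f = 0.01353 (Haaland)
Major: h_f = f(L/D)·V²/2g = 0.01353·6841·0.07954 = 7.362 m
Minor: ΣK = 3.06; h_m = ΣK·V²/2g = 0.2434 m
Total H_L = 7.362 + 0.2434 = 7.605 m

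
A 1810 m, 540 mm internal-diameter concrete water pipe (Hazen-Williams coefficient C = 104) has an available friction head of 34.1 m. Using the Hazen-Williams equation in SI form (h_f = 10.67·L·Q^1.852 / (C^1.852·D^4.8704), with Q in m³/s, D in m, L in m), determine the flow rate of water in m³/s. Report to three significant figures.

Rearranging: Q = [h_f·C^1.852·D^4.8704 / (10.67·L)]^(1/1.852)
Q = [34.1·104^1.852·0.540^4.8704 / (10.67·1810)]^0.540 = 0.6710 m³/s

Q ≈ 0.671 m³/s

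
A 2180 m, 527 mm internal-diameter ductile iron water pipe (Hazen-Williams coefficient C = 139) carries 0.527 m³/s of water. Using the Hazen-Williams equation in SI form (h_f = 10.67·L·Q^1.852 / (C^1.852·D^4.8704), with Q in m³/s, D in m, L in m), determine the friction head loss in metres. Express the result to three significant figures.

h_f = 10.67·2180·0.527^1.852 / (139^1.852·0.527^4.8704) = 17.28 m

h_f ≈ 17.3 m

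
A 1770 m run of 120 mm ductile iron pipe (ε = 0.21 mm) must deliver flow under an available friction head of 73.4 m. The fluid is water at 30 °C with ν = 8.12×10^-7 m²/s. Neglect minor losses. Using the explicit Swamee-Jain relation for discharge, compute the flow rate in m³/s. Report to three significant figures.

Swamee-Jain (Type II): Q = -0.965·√(gD⁵h_f/L)·ln[ε/(3.7D) + √(3.17ν²L/(gD³h_f))]
√(gD⁵h_f/L) = √(9.81·0.120⁵·73.4/1770) = 0.003182
ε/(3.7D) = 4.73×10^-4; √(3.17ν²L/(gD³h_f)) = 5.45×10^-5
Q = -0.965·0.003182·ln(5.275×10^-4) = 0.02317 m³/s
Check: V = 2.05 m/s, Re = 3.03×10^5, f = 0.02341, h_f = 73.9 m ≈ 73.4 m ✓

Q ≈ 0.0232 m³/s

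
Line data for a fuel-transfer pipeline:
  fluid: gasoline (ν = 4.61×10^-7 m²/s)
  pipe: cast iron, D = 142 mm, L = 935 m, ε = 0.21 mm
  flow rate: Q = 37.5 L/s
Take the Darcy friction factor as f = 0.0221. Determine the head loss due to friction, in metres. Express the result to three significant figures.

V = 4Q/(πD²) = 4·0.0375/(π·0.142²) = 2.368 m/s
h_f = f(L/D)V²/(2g) = 0.02210·(935/0.142)·2.368²/(2·9.81) = 41.59 m

h_f ≈ 41.6 m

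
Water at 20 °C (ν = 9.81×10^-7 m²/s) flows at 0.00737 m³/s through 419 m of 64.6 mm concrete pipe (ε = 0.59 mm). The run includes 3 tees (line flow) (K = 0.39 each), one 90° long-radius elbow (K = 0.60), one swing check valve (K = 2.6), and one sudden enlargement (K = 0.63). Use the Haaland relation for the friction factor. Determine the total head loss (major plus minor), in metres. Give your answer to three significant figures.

V = 4Q/(πD²) = 2.249 m/s; V²/2g = 0.2577 m
Re = 1.48×10^5, ε/D = 0.00913 → f = 0.03724 (Haaland)
Major: h_f = f(L/D)·V²/2g = 0.03724·6486·0.2577 = 62.25 m
Minor: ΣK = 5.00; h_m = ΣK·V²/2g = 1.289 m
Total H_L = 62.25 + 1.289 = 63.54 m

H_L ≈ 63.5 m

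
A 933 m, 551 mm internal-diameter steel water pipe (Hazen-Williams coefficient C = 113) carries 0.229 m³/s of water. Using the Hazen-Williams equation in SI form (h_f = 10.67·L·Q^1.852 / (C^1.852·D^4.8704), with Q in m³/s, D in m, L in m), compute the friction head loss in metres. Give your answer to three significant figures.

h_f = 10.67·933·0.229^1.852 / (113^1.852·0.551^4.8704) = 1.866 m

h_f ≈ 1.87 m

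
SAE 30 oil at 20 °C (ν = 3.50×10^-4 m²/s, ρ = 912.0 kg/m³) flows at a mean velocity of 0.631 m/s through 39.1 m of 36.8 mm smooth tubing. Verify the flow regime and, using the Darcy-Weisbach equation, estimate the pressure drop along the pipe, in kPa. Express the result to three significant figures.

Δp ≈ 186 kPa

Re = VD/ν = 0.631·0.03680/3.50×10^-4 = 66.3 → laminar (Re < 2300)
f = 64/Re = 0.9647
h_f = f(L/D)V²/(2g) = 0.9647·(39.1/0.03680)·0.631²/(2·9.81) = 20.80 m
Δp = ρg·h_f = 912.0·9.81·20.80 = 186.1 kPa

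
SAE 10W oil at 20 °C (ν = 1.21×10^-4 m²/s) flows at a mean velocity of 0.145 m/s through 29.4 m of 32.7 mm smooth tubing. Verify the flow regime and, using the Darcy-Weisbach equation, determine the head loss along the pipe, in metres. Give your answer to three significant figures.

h_f ≈ 1.57 m

Re = VD/ν = 0.145·0.03270/1.21×10^-4 = 39.2 → laminar (Re < 2300)
f = 64/Re = 1.633
h_f = f(L/D)V²/(2g) = 1.633·(29.4/0.03270)·0.145²/(2·9.81) = 1.574 m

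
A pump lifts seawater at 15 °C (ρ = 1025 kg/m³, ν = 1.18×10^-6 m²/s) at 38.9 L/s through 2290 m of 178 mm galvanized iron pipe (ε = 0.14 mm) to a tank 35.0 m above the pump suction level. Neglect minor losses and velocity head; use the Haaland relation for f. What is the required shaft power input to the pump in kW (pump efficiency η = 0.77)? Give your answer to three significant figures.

V = 4Q/(πD²) = 1.563 m/s; Re = 2.36×10^5; ε/D = 7.87×10^-4; f = 0.01982
h_f = f(L/D)V²/2g = 31.75 m
Total head H = z + h_f = 35.0 + 31.75 = 66.75 m
P_hyd = ρgQH = 1025·9.81·0.0389·66.75 = 26.11 kW
P_shaft = P_hyd/η = 26.11/0.77 = 33.91 kW

P_shaft ≈ 33.9 kW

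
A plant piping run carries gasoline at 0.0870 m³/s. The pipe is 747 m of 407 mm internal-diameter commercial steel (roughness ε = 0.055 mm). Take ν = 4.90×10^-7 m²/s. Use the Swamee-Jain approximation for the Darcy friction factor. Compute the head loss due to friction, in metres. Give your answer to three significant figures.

V = 4Q/(πD²) = 4·0.0870/(π·0.407²) = 0.6687 m/s
Re = VD/ν = 0.6687·0.407/4.90×10^-7 = 5.55×10^5 → turbulent
ε/D = 0.055/407 = 1.35×10^-4
Swamee-Jain: f = 0.01471
h_f = f(L/D)V²/(2g) = 0.01471·(747/0.407)·0.6687²/(2·9.81) = 0.6152 m

h_f ≈ 0.615 m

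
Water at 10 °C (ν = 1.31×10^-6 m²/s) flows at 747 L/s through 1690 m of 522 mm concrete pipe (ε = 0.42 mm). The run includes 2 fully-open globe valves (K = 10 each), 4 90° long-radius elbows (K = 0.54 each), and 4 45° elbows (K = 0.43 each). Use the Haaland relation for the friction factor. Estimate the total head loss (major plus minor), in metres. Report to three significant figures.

H_L ≈ 52.8 m

V = 4Q/(πD²) = 3.491 m/s; V²/2g = 0.6210 m
Re = 1.39×10^6, ε/D = 8.05×10^-4 → f = 0.01890 (Haaland)
Major: h_f = f(L/D)·V²/2g = 0.01890·3238·0.6210 = 38.00 m
Minor: ΣK = 23.9; h_m = ΣK·V²/2g = 14.83 m
Total H_L = 38.00 + 14.83 = 52.83 m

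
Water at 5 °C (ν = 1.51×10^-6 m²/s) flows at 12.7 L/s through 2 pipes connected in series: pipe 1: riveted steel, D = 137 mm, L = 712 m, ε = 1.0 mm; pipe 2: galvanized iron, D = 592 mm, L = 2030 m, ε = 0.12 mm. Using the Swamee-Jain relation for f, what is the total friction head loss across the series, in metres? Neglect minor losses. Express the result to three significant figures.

Pipe 1: V = 0.8615 m/s, Re = 7.82×10^4, ε/D = 0.00730, f = 0.03539, h_1 = f(L/D)V²/2g = 6.959 m
Pipe 2: V = 0.04614 m/s, Re = 1.81×10^4, ε/D = 2.03×10^-4, f = 0.02695, h_2 = f(L/D)V²/2g = 0.01003 m
Series → Q common, losses add: H = Σh = 6.969 m

H ≈ 6.97 m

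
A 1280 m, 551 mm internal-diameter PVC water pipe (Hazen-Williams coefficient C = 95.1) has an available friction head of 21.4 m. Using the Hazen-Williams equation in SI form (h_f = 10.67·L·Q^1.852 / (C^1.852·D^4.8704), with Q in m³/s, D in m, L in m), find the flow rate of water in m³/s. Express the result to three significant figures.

Q ≈ 0.607 m³/s

Rearranging: Q = [h_f·C^1.852·D^4.8704 / (10.67·L)]^(1/1.852)
Q = [21.4·95.1^1.852·0.551^4.8704 / (10.67·1280)]^0.540 = 0.6066 m³/s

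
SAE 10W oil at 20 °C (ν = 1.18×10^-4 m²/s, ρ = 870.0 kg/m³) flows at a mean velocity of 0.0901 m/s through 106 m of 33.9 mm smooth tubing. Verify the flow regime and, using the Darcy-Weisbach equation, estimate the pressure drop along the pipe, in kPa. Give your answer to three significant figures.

Δp ≈ 27.3 kPa

Re = VD/ν = 0.0901·0.03390/1.18×10^-4 = 25.9 → laminar (Re < 2300)
f = 64/Re = 2.473
h_f = f(L/D)V²/(2g) = 2.473·(106/0.03390)·0.0901²/(2·9.81) = 3.199 m
Δp = ρg·h_f = 870.0·9.81·3.199 = 27.30 kPa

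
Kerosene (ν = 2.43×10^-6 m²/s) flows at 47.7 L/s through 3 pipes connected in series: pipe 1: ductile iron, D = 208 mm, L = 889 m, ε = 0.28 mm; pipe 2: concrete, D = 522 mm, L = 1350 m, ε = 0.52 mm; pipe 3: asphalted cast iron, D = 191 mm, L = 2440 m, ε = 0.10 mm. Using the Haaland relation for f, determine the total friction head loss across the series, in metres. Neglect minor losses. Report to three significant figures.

H ≈ 45.2 m

Pipe 1: V = 1.404 m/s, Re = 1.20×10^5, ε/D = 0.00135, f = 0.02281, h_1 = f(L/D)V²/2g = 9.792 m
Pipe 2: V = 0.2229 m/s, Re = 4.79×10^4, ε/D = 9.96×10^-4, f = 0.02386, h_2 = f(L/D)V²/2g = 0.1562 m
Pipe 3: V = 1.665 m/s, Re = 1.31×10^5, ε/D = 5.24×10^-4, f = 0.01954, h_3 = f(L/D)V²/2g = 35.26 m
Series → Q common, losses add: H = Σh = 45.21 m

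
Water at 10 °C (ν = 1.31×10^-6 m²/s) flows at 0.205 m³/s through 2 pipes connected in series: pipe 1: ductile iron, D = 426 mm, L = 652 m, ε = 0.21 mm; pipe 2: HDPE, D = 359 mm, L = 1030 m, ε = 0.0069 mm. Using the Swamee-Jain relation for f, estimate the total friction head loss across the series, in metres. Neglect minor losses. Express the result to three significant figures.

H ≈ 10.8 m

Pipe 1: V = 1.438 m/s, Re = 4.68×10^5, ε/D = 4.93×10^-4, f = 0.01779, h_1 = f(L/D)V²/2g = 2.871 m
Pipe 2: V = 2.025 m/s, Re = 5.55×10^5, ε/D = 1.92×10^-5, f = 0.01317, h_2 = f(L/D)V²/2g = 7.901 m
Series → Q common, losses add: H = Σh = 10.77 m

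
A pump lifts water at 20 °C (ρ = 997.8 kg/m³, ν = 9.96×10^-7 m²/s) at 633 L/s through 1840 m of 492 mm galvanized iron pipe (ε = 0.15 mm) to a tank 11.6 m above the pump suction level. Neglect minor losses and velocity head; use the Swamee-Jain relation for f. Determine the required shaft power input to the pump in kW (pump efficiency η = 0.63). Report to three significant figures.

V = 4Q/(πD²) = 3.330 m/s; Re = 1.64×10^6; ε/D = 3.05×10^-4; f = 0.01552
h_f = f(L/D)V²/2g = 32.80 m
Total head H = z + h_f = 11.6 + 32.80 = 44.40 m
P_hyd = ρgQH = 997.8·9.81·0.633·44.40 = 275.1 kW
P_shaft = P_hyd/η = 275.1/0.63 = 436.7 kW

P_shaft ≈ 437 kW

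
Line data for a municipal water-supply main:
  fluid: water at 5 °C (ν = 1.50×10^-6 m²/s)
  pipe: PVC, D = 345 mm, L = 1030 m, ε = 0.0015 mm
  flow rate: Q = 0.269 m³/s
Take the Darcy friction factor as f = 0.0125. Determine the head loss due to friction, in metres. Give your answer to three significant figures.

h_f ≈ 15.7 m

V = 4Q/(πD²) = 4·0.269/(π·0.345²) = 2.878 m/s
h_f = f(L/D)V²/(2g) = 0.01250·(1030/0.345)·2.878²/(2·9.81) = 15.75 m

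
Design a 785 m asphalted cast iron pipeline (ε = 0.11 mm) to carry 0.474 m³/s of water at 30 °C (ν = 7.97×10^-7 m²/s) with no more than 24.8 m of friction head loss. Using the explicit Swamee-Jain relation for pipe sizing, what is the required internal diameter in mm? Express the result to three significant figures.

D ≈ 396 mm

Swamee-Jain (Type III): D = 0.66·[ε^1.25·(LQ²/(gh_f))^4.75 + ν·Q^9.4·(L/(gh_f))^5.2]^0.04
LQ²/(gh_f) = 0.7249; L/(gh_f) = 3.227
Term 1 = ε^1.25·(…)^4.75 = 2.44×10^-6; Term 2 = ν·Q^9.4·(…)^5.2 = 3.16×10^-7
D = 0.66·(2.44×10^-6 + 3.16×10^-7)^0.04 = 0.3955 m = 396 mm
Check: V = 3.86 m/s, Re = 1.91×10^6, f = 0.01520, h_f = 22.9 m ≈ 24.8 m ✓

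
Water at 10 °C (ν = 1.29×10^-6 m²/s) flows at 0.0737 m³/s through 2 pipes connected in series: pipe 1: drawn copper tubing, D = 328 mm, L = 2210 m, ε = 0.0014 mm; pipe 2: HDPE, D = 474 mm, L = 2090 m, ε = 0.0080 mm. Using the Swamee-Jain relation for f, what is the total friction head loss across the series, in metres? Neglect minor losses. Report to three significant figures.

Pipe 1: V = 0.8722 m/s, Re = 2.22×10^5, ε/D = 4.27×10^-6, f = 0.01527, h_1 = f(L/D)V²/2g = 3.988 m
Pipe 2: V = 0.4177 m/s, Re = 1.53×10^5, ε/D = 1.69×10^-5, f = 0.01650, h_2 = f(L/D)V²/2g = 0.6468 m
Series → Q common, losses add: H = Σh = 4.635 m

H ≈ 4.64 m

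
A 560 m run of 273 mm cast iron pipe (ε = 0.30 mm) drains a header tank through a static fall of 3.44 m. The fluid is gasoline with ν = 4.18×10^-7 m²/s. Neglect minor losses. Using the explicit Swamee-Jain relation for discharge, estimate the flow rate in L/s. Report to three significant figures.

Q ≈ 74.3 L/s

Swamee-Jain (Type II): Q = -0.965·√(gD⁵h_f/L)·ln[ε/(3.7D) + √(3.17ν²L/(gD³h_f))]
√(gD⁵h_f/L) = √(9.81·0.273⁵·3.44/560) = 0.009559
ε/(3.7D) = 2.97×10^-4; √(3.17ν²L/(gD³h_f)) = 2.13×10^-5
Q = -0.965·0.009559·ln(3.183×10^-4) = 0.07428 m³/s
Check: V = 1.27 m/s, Re = 8.29×10^5, f = 0.02053, h_f = 3.46 m ≈ 3.44 m ✓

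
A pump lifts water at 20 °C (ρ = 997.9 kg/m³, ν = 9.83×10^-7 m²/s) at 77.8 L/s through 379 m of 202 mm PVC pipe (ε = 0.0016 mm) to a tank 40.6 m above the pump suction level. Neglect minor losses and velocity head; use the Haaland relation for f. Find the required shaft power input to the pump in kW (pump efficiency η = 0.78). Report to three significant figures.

V = 4Q/(πD²) = 2.428 m/s; Re = 4.99×10^5; ε/D = 7.92×10^-6; f = 0.01316
h_f = f(L/D)V²/2g = 7.415 m
Total head H = z + h_f = 40.6 + 7.415 = 48.02 m
P_hyd = ρgQH = 997.9·9.81·0.0778·48.02 = 36.57 kW
P_shaft = P_hyd/η = 36.57/0.78 = 46.88 kW

P_shaft ≈ 46.9 kW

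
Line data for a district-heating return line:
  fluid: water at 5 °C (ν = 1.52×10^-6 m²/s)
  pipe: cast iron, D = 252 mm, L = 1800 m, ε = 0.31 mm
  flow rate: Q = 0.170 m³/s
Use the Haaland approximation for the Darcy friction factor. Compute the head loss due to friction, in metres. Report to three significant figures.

h_f ≈ 89.3 m

V = 4Q/(πD²) = 4·0.170/(π·0.252²) = 3.408 m/s
Re = VD/ν = 3.408·0.252/1.52×10^-6 = 5.65×10^5 → turbulent
ε/D = 0.31/252 = 0.00123
Haaland: f = 0.02111
h_f = f(L/D)V²/(2g) = 0.02111·(1800/0.252)·3.408²/(2·9.81) = 89.27 m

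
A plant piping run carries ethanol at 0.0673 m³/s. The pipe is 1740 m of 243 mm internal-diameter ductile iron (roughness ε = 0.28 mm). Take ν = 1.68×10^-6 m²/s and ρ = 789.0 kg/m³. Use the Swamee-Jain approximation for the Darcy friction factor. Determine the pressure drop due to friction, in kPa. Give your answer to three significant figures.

V = 4Q/(πD²) = 4·0.0673/(π·0.243²) = 1.451 m/s
Re = VD/ν = 1.451·0.243/1.68×10^-6 = 2.10×10^5 → turbulent
ε/D = 0.28/243 = 0.00115
Swamee-Jain: f = 0.02172
h_f = f(L/D)V²/(2g) = 0.02172·(1740/0.243)·1.451²/(2·9.81) = 16.69 m
Δp = ρg·h_f = 789.0·9.81·16.69 = 129.2 kPa

Δp ≈ 129 kPa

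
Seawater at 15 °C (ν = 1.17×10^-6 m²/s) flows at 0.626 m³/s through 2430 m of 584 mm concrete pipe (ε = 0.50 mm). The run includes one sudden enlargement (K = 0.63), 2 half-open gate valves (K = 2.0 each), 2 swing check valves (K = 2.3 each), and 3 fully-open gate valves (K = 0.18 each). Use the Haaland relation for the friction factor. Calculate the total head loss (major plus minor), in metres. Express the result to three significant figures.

H_L ≈ 25.0 m

V = 4Q/(πD²) = 2.337 m/s; V²/2g = 0.2784 m
Re = 1.17×10^6, ε/D = 8.56×10^-4 → f = 0.01921 (Haaland)
Major: h_f = f(L/D)·V²/2g = 0.01921·4161·0.2784 = 22.25 m
Minor: ΣK = 9.77; h_m = ΣK·V²/2g = 2.720 m
Total H_L = 22.25 + 2.720 = 24.97 m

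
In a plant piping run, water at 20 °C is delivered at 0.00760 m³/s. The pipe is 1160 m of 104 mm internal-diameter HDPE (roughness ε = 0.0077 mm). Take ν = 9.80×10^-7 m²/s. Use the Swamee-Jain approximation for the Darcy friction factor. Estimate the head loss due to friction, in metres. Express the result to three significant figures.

h_f ≈ 8.41 m

V = 4Q/(πD²) = 4·0.00760/(π·0.104²) = 0.8947 m/s
Re = VD/ν = 0.8947·0.104/9.80×10^-7 = 9.49×10^4 → turbulent
ε/D = 0.0077/104 = 7.40×10^-5
Swamee-Jain: f = 0.01849
h_f = f(L/D)V²/(2g) = 0.01849·(1160/0.104)·0.8947²/(2·9.81) = 8.412 m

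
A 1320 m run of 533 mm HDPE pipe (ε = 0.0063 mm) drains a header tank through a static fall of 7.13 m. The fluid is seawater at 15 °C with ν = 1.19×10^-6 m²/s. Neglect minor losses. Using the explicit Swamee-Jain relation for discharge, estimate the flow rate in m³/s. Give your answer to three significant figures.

Q ≈ 0.485 m³/s

Swamee-Jain (Type II): Q = -0.965·√(gD⁵h_f/L)·ln[ε/(3.7D) + √(3.17ν²L/(gD³h_f))]
√(gD⁵h_f/L) = √(9.81·0.533⁵·7.13/1320) = 0.04774
ε/(3.7D) = 3.19×10^-6; √(3.17ν²L/(gD³h_f)) = 2.37×10^-5
Q = -0.965·0.04774·ln(2.685×10^-5) = 0.4849 m³/s
Check: V = 2.17 m/s, Re = 9.73×10^5, f = 0.01194, h_f = 7.12 m ≈ 7.13 m ✓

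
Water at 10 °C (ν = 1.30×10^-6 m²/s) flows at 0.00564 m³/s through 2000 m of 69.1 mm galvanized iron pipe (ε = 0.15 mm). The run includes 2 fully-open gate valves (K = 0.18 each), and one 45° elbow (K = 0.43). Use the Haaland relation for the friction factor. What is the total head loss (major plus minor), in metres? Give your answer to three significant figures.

V = 4Q/(πD²) = 1.504 m/s; V²/2g = 0.1153 m
Re = 7.99×10^4, ε/D = 0.00217 → f = 0.02575 (Haaland)
Major: h_f = f(L/D)·V²/2g = 0.02575·28944·0.1153 = 85.92 m
Minor: ΣK = 0.790; h_m = ΣK·V²/2g = 0.09107 m
Total H_L = 85.92 + 0.09107 = 86.01 m

H_L ≈ 86.0 m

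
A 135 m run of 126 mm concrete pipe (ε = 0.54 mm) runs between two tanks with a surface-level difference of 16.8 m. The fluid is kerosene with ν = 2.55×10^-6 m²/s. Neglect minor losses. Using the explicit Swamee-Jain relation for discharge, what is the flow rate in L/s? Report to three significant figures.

Swamee-Jain (Type II): Q = -0.965·√(gD⁵h_f/L)·ln[ε/(3.7D) + √(3.17ν²L/(gD³h_f))]
√(gD⁵h_f/L) = √(9.81·0.126⁵·16.8/135) = 0.006227
ε/(3.7D) = 0.00116; √(3.17ν²L/(gD³h_f)) = 9.19×10^-5
Q = -0.965·0.006227·ln(0.001250) = 0.04016 m³/s
Check: V = 3.22 m/s, Re = 1.59×10^5, f = 0.02986, h_f = 16.9 m ≈ 16.8 m ✓

Q ≈ 40.2 L/s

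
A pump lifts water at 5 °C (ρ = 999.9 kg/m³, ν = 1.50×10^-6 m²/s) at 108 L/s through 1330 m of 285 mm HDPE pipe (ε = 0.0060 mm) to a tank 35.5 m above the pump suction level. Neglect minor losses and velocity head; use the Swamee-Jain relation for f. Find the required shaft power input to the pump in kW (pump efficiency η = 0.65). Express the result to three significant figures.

V = 4Q/(πD²) = 1.693 m/s; Re = 3.22×10^5; ε/D = 2.11×10^-5; f = 0.01444
h_f = f(L/D)V²/2g = 9.846 m
Total head H = z + h_f = 35.5 + 9.846 = 45.35 m
P_hyd = ρgQH = 999.9·9.81·0.108·45.35 = 48.04 kW
P_shaft = P_hyd/η = 48.04/0.65 = 73.91 kW

P_shaft ≈ 73.9 kW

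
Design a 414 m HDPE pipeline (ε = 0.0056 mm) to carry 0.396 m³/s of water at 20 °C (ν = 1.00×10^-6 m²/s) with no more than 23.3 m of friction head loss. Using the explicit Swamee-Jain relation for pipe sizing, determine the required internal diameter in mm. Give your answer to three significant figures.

D ≈ 305 mm

Swamee-Jain (Type III): D = 0.66·[ε^1.25·(LQ²/(gh_f))^4.75 + ν·Q^9.4·(L/(gh_f))^5.2]^0.04
LQ²/(gh_f) = 0.2840; L/(gh_f) = 1.811
Term 1 = ε^1.25·(…)^4.75 = 6.90×10^-10; Term 2 = ν·Q^9.4·(…)^5.2 = 3.63×10^-9
D = 0.66·(6.90×10^-10 + 3.63×10^-9)^0.04 = 0.3055 m = 305 mm
Check: V = 5.40 m/s, Re = 1.65×10^6, f = 0.01127, h_f = 22.7 m ≈ 23.3 m ✓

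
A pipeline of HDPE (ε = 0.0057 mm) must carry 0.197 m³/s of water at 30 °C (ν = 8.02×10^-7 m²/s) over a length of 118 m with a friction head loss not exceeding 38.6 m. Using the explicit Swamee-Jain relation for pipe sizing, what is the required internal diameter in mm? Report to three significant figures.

D ≈ 163 mm

Swamee-Jain (Type III): D = 0.66·[ε^1.25·(LQ²/(gh_f))^4.75 + ν·Q^9.4·(L/(gh_f))^5.2]^0.04
LQ²/(gh_f) = 0.01209; L/(gh_f) = 0.3116
Term 1 = ε^1.25·(…)^4.75 = 2.17×10^-16; Term 2 = ν·Q^9.4·(…)^5.2 = 4.36×10^-16
D = 0.66·(2.17×10^-16 + 4.36×10^-16)^0.04 = 0.1630 m = 163 mm
Check: V = 9.44 m/s, Re = 1.92×10^6, f = 0.01154, h_f = 38.0 m ≈ 38.6 m ✓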